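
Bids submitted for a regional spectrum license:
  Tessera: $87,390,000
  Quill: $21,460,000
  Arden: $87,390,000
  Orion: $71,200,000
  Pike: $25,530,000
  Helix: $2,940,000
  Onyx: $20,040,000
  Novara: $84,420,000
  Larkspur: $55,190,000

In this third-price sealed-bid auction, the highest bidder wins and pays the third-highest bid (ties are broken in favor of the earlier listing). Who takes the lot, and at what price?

Bids ranked: 87,390,000 (Tessera) > 87,390,000 (Arden) > 84,420,000 (Novara) > 71,200,000 (Orion) > 55,190,000 (Larkspur) > 25,530,000 (Pike) > …
Tie at $87,390,000 → Tessera wins by tie-break.
Tessera wins; payment is bid #3 in the ranking = $84,420,000.

Tessera pays $84,420,000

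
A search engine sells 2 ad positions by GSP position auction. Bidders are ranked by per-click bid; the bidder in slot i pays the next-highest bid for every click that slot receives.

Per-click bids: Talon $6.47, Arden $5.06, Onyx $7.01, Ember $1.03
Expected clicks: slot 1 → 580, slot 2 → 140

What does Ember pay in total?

Per-click bids in order: $7.01 (Onyx) > $6.47 (Talon) > $5.06 (Arden) > …
Ember ranks below slot 2 → no slot, pays nothing.

Ember pays $0.00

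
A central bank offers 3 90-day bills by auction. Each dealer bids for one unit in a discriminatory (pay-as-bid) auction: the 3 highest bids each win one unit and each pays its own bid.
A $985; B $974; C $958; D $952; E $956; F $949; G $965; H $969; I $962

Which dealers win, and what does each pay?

A $985, B $974, H $969

Ordering the bids: 985 (A), 974 (B), 969 (H), 965 (G), 962 (I), …
The 3 highest are A, B, H.
Each winner pays its own bid: A $985, B $974, H $969.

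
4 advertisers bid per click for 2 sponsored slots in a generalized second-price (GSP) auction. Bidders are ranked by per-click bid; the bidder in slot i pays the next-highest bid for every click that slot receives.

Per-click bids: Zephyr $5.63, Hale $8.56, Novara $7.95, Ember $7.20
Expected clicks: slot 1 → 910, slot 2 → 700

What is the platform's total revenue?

Ranked by bid: $8.56 (Hale) > $7.95 (Novara) > $7.20 (Ember) > …
Slot 1: Hale pays $7.95 × 910 = $7234.50
Slot 2: Novara pays $7.20 × 700 = $5040.00
Total = $12274.50

Total revenue: $12274.50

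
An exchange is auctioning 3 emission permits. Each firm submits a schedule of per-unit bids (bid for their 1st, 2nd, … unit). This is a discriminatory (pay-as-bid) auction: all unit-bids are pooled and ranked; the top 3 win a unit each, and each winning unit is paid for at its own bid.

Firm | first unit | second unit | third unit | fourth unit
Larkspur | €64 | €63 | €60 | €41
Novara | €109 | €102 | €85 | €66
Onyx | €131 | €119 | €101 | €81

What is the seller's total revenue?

All unit-bids, highest first — top 3: 131 (Onyx-1), 119 (Onyx-2), 109 (Novara-1)
Next rejected bid: €102 (not a price — pay-as-bid).
Each winning unit pays its own bid.
Revenue = 131 + 119 + 109 = €359.

Total revenue: €359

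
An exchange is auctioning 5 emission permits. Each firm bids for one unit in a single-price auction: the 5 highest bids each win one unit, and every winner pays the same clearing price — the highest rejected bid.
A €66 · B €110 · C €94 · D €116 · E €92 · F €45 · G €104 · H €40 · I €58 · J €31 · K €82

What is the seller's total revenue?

Bids ranked high→low: 116 (D), 110 (B), 104 (G), 94 (C), 92 (E), 82 (K), 66 (A), …
The 5 highest are D, B, G, C, E.
First losing bid is K's €82, which sets the uniform price.
Total revenue = 5 × €82 = €410.

Total revenue: €410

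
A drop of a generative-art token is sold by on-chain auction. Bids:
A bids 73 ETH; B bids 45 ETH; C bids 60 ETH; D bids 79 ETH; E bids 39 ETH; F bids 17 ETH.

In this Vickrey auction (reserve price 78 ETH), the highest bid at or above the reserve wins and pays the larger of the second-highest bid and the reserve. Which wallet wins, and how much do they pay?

D pays 78 ETH

Bids ranked: 79 (D) > 73 (A) > 60 (C) > 45 (B) > 39 (E) > 17 (F)
Highest eligible bid: D at 79 ETH.
max(second-highest 73 ETH, reserve 78 ETH) = 78 ETH.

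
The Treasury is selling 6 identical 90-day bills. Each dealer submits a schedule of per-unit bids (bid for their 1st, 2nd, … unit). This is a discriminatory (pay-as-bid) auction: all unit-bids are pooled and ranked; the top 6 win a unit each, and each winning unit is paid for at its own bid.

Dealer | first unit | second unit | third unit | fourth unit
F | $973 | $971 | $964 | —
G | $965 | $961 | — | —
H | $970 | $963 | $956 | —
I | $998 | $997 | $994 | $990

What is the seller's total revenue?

Total revenue: $5,923

All unit-bids, highest first — top 6: 998 (I-1), 997 (I-2), 994 (I-3), 990 (I-4), 973 (F-1), 971 (F-2)
Next rejected bid: $970 (not a price — pay-as-bid).
Each winning unit pays its own bid.
Revenue = 998 + 997 + 994 + 990 + 973 + 971 = $5,923.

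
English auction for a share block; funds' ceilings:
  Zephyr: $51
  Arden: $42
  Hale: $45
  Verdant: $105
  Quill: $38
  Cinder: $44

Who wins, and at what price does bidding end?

Rule: the price rises until one bidder remains; the winner pays the price at which the last rival dropped out.
Sorting limits: 105 (Verdant) > 51 (Zephyr) > 45 (Hale) > 44 (Cinder) > 42 (Arden) > 38 (Quill)
Zephyr is the last rival to drop out, at $51; Verdant remains and wins at that price.

Verdant wins at $51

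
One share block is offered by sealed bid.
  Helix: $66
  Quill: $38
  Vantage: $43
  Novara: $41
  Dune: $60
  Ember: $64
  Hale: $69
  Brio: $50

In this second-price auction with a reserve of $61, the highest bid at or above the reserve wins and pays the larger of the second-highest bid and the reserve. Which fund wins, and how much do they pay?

Bids in order: 69 (Hale) > 66 (Helix) > 64 (Ember) > 60 (Dune) > 50 (Brio) > 43 (Vantage) > …
Hale has the top bid at or above the reserve ($69).
max(second-highest $66, reserve $61) = $66; the reserve does not bind.

Hale pays $66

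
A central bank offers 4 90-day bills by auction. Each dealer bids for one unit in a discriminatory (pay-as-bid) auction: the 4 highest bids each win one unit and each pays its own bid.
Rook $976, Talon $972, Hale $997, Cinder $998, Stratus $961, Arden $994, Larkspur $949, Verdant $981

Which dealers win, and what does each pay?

Ordering the bids: 998 (Cinder), 997 (Hale), 994 (Arden), 981 (Verdant), 976 (Rook), 972 (Talon), …
Winners (4 units): Cinder, Hale, Arden, Verdant.
Each winner pays its own bid: Cinder $998, Hale $997, Arden $994, Verdant $981.

Cinder $998, Hale $997, Arden $994, Verdant $981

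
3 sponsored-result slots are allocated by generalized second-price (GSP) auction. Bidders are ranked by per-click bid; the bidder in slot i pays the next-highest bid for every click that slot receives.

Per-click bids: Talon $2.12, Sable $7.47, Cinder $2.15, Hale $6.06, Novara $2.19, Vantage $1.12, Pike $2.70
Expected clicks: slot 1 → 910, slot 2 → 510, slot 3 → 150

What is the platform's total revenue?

Sorting advertisers: $7.47 (Sable) > $6.06 (Hale) > $2.70 (Pike) > $2.19 (Novara) > …
Slot 1: Sable pays $6.06 × 910 = $5514.60
Slot 2: Hale pays $2.70 × 510 = $1377.00
Slot 3: Pike pays $2.19 × 150 = $328.50
Total = $7220.10

Total revenue: $7220.10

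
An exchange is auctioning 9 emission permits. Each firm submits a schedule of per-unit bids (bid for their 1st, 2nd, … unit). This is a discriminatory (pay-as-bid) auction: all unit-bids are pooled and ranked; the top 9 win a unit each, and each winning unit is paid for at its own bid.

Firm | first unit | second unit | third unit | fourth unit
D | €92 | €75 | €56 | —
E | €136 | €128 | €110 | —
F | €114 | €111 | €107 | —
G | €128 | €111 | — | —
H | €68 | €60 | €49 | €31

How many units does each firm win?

All unit-bids, highest first — top 9: 136 (E-1), 128 (E-2), 128 (G-1), 114 (F-1), 111 (F-2), 111 (G-2), 110 (E-3), 107 (F-3), 92 (D-1)
Next rejected bid: €75 (not a price — pay-as-bid).
Allocation: D 1, E 3, F 3, G 2.

D 1, E 3, F 3, G 2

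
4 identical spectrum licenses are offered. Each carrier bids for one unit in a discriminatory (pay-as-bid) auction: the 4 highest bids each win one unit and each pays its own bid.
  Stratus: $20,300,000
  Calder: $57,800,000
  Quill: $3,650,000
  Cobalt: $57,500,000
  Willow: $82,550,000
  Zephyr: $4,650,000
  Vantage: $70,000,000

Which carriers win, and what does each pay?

Bids ranked high→low: 82,550,000 (Willow), 70,000,000 (Vantage), 57,800,000 (Calder), 57,500,000 (Cobalt), 20,300,000 (Stratus), 4,650,000 (Zephyr), …
The 4 highest are Willow, Vantage, Calder, Cobalt.
Each winner pays its own bid: Willow $82,550,000, Vantage $70,000,000, Calder $57,800,000, Cobalt $57,500,000.

Willow $82,550,000, Vantage $70,000,000, Calder $57,800,000, Cobalt $57,500,000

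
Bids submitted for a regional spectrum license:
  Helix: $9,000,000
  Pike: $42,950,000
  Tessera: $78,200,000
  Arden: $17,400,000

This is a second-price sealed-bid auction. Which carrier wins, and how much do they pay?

Sorting bids: 78,200,000 (Tessera) > 42,950,000 (Pike) > 17,400,000 (Arden) > 9,000,000 (Helix)
Tessera wins with the highest bid; price is set by the runner-up at $42,950,000.

Tessera pays $42,950,000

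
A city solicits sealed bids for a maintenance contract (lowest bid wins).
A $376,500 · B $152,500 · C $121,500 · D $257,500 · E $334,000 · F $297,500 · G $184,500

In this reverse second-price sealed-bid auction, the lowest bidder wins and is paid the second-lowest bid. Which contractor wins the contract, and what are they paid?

Sorting bids: 121,500 (C) < 152,500 (B) < 184,500 (G) < 257,500 (D) < 297,500 (F) < 334,000 (E) < …
Second-price: C is paid B's bid of $152,500.

C is paid $152,500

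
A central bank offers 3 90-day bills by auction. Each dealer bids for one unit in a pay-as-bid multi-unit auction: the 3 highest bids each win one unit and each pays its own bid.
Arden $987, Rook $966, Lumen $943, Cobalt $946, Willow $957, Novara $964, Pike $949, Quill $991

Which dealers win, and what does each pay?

Quill $991, Arden $987, Rook $966

Bids ranked high→low: 991 (Quill), 987 (Arden), 966 (Rook), 964 (Novara), 957 (Willow), …
Top 3: Quill, Arden, Rook.
Each winner pays its own bid: Quill $991, Arden $987, Rook $966.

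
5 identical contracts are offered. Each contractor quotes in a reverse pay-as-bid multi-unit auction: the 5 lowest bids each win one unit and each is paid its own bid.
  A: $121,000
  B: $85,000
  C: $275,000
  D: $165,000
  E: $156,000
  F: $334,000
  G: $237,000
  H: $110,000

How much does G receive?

Bids ranked low→high: 85,000 (B), 110,000 (H), 121,000 (A), 156,000 (E), 165,000 (D), 237,000 (G), 275,000 (C), …
Winners (5 units): B, H, A, E, D.
G does not win → $0.

G is paid $0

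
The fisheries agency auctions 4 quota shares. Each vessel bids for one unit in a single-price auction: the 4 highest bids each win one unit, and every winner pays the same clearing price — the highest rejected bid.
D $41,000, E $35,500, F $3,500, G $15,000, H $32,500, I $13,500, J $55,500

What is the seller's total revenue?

Ordering the bids: 55,500 (J), 41,000 (D), 35,500 (E), 32,500 (H), 15,000 (G), 13,500 (I), …
Winners (4 units): J, D, E, H.
First losing bid is G's $15,000, which sets the uniform price.
Total revenue = 4 × $15,000 = $60,000.

Total revenue: $60,000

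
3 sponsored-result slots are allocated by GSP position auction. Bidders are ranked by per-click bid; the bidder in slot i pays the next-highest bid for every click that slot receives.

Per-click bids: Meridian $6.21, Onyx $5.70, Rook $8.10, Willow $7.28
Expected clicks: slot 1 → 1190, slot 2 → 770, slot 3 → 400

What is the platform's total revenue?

Ranked by bid: $8.10 (Rook) > $7.28 (Willow) > $6.21 (Meridian) > $5.70 (Onyx)
Slot 1: Rook pays $7.28 × 1190 = $8663.20
Slot 2: Willow pays $6.21 × 770 = $4781.70
Slot 3: Meridian pays $5.70 × 400 = $2280.00
Total = $15724.90

Total revenue: $15724.90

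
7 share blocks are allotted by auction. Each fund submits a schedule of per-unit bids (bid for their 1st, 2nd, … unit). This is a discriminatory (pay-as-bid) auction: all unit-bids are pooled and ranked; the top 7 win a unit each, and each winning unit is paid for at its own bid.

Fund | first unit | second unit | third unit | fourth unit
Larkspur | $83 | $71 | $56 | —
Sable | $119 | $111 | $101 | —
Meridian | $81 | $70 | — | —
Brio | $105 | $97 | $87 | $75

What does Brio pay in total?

Brio pays $289

All unit-bids, highest first — top 7: 119 (Sable-1), 111 (Sable-2), 105 (Brio-1), 101 (Sable-3), 97 (Brio-2), 87 (Brio-3), 83 (Larkspur-1)
Next rejected bid: $81 (not a price — pay-as-bid).
Brio's winning unit-bids: 105 + 97 + 87 = $289.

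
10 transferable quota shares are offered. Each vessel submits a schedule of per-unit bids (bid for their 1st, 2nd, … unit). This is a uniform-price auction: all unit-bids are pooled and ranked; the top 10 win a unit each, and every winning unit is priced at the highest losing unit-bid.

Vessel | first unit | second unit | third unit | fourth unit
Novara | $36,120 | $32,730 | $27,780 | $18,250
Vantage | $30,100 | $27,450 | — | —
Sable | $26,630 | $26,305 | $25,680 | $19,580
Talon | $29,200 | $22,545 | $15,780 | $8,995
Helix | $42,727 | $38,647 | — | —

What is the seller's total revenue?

Total revenue: $256,800

Pooled unit-bids ranked (top 10): 42,727 (Helix-1), 38,647 (Helix-2), 36,120 (Novara-1), 32,730 (Novara-2), 30,100 (Vantage-1), 29,200 (Talon-1), 27,780 (Novara-3), 27,450 (Vantage-2), 26,630 (Sable-1), 26,305 (Sable-2)
First bid not allocated: $25,680.
Allocation: Helix 2, Novara 3, Sable 2, Talon 1, Vantage 2. Every unit priced at $25,680.
Revenue = 10 × 25,680 = $256,800.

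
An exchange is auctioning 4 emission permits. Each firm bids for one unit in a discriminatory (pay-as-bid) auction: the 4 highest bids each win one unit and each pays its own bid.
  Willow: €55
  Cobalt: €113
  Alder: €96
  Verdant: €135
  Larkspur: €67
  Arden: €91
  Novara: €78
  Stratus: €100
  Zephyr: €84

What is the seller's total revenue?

Total revenue: €444

Sorting: 135 (Verdant), 113 (Cobalt), 100 (Stratus), 96 (Alder), 91 (Arden), 84 (Zephyr), …
Winners (4 units): Verdant, Cobalt, Stratus, Alder.
Total revenue = 135 + 113 + 100 + 96 = €444.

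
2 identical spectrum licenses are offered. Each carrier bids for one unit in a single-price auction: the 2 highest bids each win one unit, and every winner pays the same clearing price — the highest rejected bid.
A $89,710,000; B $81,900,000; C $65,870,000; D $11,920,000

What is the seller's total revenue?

Total revenue: $131,740,000

Bids ranked high→low: 89,710,000 (A), 81,900,000 (B), 65,870,000 (C), 11,920,000 (D)
Top 2: A, B.
Highest unsuccessful bid: $65,870,000 → clearing price.
Total revenue = 2 × $65,870,000 = $131,740,000.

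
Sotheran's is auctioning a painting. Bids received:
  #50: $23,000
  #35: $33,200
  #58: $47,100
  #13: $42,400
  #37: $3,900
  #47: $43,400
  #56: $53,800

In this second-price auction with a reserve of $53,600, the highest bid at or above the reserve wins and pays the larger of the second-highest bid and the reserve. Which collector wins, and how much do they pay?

#56 pays $53,600

Sorting bids: 53,800 (#56) > 47,100 (#58) > 43,400 (#47) > 42,400 (#13) > 33,200 (#35) > 23,000 (#50) > …
Highest eligible bid: #56 at $53,800.
Second-highest bid $47,100 is below the reserve $53,600, so the reserve binds → payment $53,600.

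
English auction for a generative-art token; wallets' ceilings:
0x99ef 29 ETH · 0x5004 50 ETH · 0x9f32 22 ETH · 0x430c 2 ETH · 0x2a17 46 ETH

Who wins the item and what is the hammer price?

Open ascending-bid auction: the price rises until one bidder remains; the winner pays the price at which the last rival dropped out.
Limits in order: 50 (0x5004) > 46 (0x2a17) > 29 (0x99ef) > 22 (0x9f32) > 2 (0x430c)
0x2a17 is the last rival to drop out, at 46 ETH; 0x5004 remains and wins at that price.

0x5004 wins at 46 ETH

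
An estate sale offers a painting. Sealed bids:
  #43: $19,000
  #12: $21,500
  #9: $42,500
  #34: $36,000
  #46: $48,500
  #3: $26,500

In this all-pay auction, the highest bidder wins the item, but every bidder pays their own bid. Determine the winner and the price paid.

Bids in order: 48,500 (#46) > 42,500 (#9) > 36,000 (#34) > 26,500 (#3) > 21,500 (#12) > 19,000 (#43)
#46 is highest and takes the item; every bidder forfeits their bid.

#46 pays $48,500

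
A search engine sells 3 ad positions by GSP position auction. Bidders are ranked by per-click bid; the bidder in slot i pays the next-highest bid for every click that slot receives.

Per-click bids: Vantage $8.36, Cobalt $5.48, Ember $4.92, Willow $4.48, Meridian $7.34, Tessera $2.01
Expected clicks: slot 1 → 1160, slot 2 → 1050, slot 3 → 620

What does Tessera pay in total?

Ranked by bid: $8.36 (Vantage) > $7.34 (Meridian) > $5.48 (Cobalt) > $4.92 (Ember) > …
Tessera ranks below slot 3 → no slot, pays nothing.

Tessera pays $0.00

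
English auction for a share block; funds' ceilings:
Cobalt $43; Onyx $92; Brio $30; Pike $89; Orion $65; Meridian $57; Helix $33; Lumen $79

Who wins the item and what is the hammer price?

Open ascending-bid auction: the price rises until one bidder remains; the winner pays the price at which the last rival dropped out.
Limits in order: 92 (Onyx) > 89 (Pike) > 79 (Lumen) > 65 (Orion) > 57 (Meridian) > 43 (Cobalt) > …
Once the price passes $89, only Onyx is left; the hammer falls at Pike's limit of $89.

Onyx wins at $89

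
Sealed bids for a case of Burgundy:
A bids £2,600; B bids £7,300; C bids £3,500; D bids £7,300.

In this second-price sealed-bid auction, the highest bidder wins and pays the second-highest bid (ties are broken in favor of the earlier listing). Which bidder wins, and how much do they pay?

Rule: the highest bidder wins and pays the second-highest bid.
Bids in order: 7,300 (B) > 7,300 (D) > 3,500 (C) > 2,600 (A)
B and D tie at £7,300; tie-break gives it to B.
B wins with the highest bid; price is set by the runner-up at £7,300.

B pays £7,300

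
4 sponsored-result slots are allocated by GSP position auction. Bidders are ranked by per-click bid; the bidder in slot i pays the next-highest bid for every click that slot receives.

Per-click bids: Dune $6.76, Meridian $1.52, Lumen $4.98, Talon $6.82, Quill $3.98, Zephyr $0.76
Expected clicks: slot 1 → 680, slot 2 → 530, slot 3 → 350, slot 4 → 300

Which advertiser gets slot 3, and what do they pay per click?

Lumen; $3.98 per click

Per-click bids in order: $6.82 (Talon) > $6.76 (Dune) > $4.98 (Lumen) > $3.98 (Quill) > $1.52 (Meridian) > …
Slot 3 goes to the third-ranked bidder, Lumen, who pays the next bid down: $3.98/click.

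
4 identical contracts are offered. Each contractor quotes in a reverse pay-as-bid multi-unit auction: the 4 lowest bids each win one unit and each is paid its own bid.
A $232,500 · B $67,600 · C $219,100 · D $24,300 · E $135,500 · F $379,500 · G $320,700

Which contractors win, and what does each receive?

D $24,300, B $67,600, E $135,500, C $219,100

Ordering the bids: 24,300 (D), 67,600 (B), 135,500 (E), 219,100 (C), 232,500 (A), 320,700 (G), …
Winners (4 units): D, B, E, C.
Each winner is paid its own bid: D $24,300, B $67,600, E $135,500, C $219,100.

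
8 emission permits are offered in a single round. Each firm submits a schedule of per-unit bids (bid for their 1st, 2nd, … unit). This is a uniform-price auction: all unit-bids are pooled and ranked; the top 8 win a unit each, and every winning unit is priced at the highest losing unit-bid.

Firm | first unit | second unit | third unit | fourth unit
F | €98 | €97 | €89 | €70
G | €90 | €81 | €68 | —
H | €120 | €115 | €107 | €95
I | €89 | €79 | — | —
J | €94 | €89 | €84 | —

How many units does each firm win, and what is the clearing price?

F 2, G 1, H 4, J 1; clearing price €89

All unit-bids, highest first — top 8: 120 (H-1), 115 (H-2), 107 (H-3), 98 (F-1), 97 (F-2), 95 (H-4), 94 (J-1), 90 (G-1)
The (k+1)-th unit-bid is €89.
Allocation: F 2, G 1, H 4, J 1.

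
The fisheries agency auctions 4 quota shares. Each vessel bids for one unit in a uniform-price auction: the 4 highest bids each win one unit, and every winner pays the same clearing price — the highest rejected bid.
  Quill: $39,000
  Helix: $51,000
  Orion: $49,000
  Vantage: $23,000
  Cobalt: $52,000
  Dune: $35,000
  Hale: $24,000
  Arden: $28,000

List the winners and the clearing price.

Cobalt, Helix, Orion, Quill; each pays $35,000

Ordering the bids: 52,000 (Cobalt), 51,000 (Helix), 49,000 (Orion), 39,000 (Quill), 35,000 (Dune), 28,000 (Arden), …
Winners (4 units): Cobalt, Helix, Orion, Quill.
Clearing price = highest rejected bid = $35,000.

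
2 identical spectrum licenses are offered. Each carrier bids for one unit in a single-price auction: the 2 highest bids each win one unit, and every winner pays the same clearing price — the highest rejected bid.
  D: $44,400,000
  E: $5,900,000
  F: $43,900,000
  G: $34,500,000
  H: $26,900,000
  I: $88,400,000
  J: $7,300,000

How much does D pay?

Sorting: 88,400,000 (I), 44,400,000 (D), 43,900,000 (F), 34,500,000 (G), …
Top 2: I, D.
First losing bid is F's $43,900,000, which sets the uniform price.
D wins → pays $43,900,000.

D pays $43,900,000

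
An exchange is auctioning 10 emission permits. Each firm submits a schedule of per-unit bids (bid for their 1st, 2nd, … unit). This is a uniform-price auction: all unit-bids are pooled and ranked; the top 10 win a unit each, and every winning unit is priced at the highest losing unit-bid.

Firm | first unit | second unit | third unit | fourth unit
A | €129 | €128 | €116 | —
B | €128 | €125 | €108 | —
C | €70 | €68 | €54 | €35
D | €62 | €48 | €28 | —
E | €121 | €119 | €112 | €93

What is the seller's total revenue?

All unit-bids, highest first — top 10: 129 (A-1), 128 (A-2), 128 (B-1), 125 (B-2), 121 (E-1), 119 (E-2), 116 (A-3), 112 (E-3), 108 (B-3), 93 (E-4)
The (k+1)-th unit-bid is €70.
Allocation: A 3, B 3, E 4. Every unit priced at €70.
Revenue = 10 × 70 = €700.

Total revenue: €700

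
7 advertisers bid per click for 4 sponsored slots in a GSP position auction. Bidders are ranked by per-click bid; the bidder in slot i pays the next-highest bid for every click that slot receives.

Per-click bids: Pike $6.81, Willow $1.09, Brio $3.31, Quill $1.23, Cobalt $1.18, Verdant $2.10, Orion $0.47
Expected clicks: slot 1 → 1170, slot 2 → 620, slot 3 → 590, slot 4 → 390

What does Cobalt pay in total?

Cobalt pays $0.00

Sorting advertisers: $6.81 (Pike) > $3.31 (Brio) > $2.10 (Verdant) > $1.23 (Quill) > $1.18 (Cobalt) > …
Cobalt ranks below slot 4 → no slot, pays nothing.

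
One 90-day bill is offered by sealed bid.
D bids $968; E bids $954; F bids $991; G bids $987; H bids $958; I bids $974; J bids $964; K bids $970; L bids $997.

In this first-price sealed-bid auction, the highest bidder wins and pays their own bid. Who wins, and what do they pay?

First-price sealed-bid auction: the highest bidder wins and pays their own bid.
Sorting bids: 997 (L) > 991 (F) > 987 (G) > 974 (I) > 970 (K) > 968 (D) > …
L is highest → pays own bid, $997.

L pays $997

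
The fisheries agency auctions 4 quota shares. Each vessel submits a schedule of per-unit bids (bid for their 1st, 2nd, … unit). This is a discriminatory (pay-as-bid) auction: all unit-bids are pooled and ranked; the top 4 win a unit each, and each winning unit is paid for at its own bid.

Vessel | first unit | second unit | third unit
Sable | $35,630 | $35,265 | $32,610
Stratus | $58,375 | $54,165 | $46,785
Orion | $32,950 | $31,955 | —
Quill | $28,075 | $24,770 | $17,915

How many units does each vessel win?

Pooled unit-bids ranked (top 4): 58,375 (Stratus-1), 54,165 (Stratus-2), 46,785 (Stratus-3), 35,630 (Sable-1)
Next rejected bid: $35,265 (not a price — pay-as-bid).
Allocation: Sable 1, Stratus 3.

Sable 1, Stratus 3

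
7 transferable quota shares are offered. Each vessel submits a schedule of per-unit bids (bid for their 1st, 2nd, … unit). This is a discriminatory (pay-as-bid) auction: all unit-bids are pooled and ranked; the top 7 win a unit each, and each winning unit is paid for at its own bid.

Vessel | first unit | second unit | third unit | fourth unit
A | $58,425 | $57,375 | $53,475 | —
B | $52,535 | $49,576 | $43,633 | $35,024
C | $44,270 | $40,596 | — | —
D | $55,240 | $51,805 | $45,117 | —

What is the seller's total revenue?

Total revenue: $378,431

Merging the schedules and taking the best 7: 58,425 (A-1), 57,375 (A-2), 55,240 (D-1), 53,475 (A-3), 52,535 (B-1), 51,805 (D-2), 49,576 (B-2)
Next rejected bid: $45,117 (not a price — pay-as-bid).
Each winning unit pays its own bid.
Revenue = 58,425 + 57,375 + 55,240 + 53,475 + 52,535 + 51,805 + 49,576 = $378,431.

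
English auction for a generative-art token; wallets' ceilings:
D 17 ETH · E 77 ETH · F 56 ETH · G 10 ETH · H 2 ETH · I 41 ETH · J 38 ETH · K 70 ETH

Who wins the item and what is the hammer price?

Limits in order: 77 (E) > 70 (K) > 56 (F) > 41 (I) > 38 (J) > 17 (D) > …
Once the price passes 70 ETH, only E is left; the hammer falls at K's limit of 70 ETH.

E wins at 70 ETH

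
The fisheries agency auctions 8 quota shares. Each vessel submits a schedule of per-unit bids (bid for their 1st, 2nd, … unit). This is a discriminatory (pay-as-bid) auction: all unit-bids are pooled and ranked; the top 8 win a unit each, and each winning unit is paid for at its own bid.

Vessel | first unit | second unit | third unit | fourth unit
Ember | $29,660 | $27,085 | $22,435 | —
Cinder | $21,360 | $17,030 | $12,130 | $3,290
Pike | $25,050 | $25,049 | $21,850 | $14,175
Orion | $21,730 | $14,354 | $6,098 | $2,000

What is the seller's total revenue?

All unit-bids, highest first — top 8: 29,660 (Ember-1), 27,085 (Ember-2), 25,050 (Pike-1), 25,049 (Pike-2), 22,435 (Ember-3), 21,850 (Pike-3), 21,730 (Orion-1), 21,360 (Cinder-1)
Next rejected bid: $17,030 (not a price — pay-as-bid).
Each winning unit pays its own bid.
Revenue = 29,660 + 27,085 + 25,050 + 25,049 + 22,435 + 21,850 + 21,730 + 21,360 = $194,219.

Total revenue: $194,219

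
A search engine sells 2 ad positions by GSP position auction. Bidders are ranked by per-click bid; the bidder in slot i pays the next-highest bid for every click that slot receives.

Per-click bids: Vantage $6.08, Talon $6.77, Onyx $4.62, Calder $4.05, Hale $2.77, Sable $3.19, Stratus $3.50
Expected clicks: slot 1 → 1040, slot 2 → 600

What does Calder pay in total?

Calder pays $0.00

Sorting advertisers: $6.77 (Talon) > $6.08 (Vantage) > $4.62 (Onyx) > …
Calder ranks below slot 2 → no slot, pays nothing.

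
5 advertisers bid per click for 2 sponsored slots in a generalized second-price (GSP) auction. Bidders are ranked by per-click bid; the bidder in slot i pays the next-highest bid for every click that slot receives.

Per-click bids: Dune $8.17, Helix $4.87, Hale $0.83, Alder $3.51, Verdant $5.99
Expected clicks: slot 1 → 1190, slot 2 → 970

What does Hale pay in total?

Hale pays $0.00

Sorting advertisers: $8.17 (Dune) > $5.99 (Verdant) > $4.87 (Helix) > …
Hale ranks below slot 2 → no slot, pays nothing.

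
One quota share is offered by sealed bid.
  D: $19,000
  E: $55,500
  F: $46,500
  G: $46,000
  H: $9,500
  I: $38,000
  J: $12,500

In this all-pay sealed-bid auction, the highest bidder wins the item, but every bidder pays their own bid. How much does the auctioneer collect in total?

Sorting bids: 55,500 (E) > 46,500 (F) > 46,000 (G) > 38,000 (I) > 19,000 (D) > 12,500 (J) > …
Every bidder forfeits their bid regardless of winning.
Revenue = 19,000 + 55,500 + 46,500 + 46,000 + 9,500 + 38,000 + 12,500 = $227,000.

Total revenue: $227,000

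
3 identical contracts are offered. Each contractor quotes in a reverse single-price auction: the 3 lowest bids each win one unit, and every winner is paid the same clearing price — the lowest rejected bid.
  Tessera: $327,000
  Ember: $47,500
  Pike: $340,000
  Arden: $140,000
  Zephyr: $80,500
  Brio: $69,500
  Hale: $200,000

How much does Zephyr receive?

Sorting: 47,500 (Ember), 69,500 (Brio), 80,500 (Zephyr), 140,000 (Arden), 200,000 (Hale), …
Winners (3 units): Ember, Brio, Zephyr.
Clearing price = lowest rejected bid = $140,000.
Zephyr wins → is paid $140,000.

Zephyr is paid $140,000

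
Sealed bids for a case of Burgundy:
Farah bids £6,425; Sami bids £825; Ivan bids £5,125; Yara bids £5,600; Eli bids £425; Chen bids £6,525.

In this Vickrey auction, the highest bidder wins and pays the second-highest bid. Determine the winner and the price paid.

Sorting bids: 6,525 (Chen) > 6,425 (Farah) > 5,600 (Yara) > 5,125 (Ivan) > 825 (Sami) > 425 (Eli)
Second-price: Chen pays Farah's bid of £6,425.

Chen pays £6,425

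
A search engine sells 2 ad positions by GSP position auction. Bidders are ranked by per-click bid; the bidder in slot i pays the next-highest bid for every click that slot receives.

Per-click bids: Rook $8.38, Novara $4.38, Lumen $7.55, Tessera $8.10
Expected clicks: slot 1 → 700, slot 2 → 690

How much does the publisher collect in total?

Total revenue: $10879.50

Per-click bids in order: $8.38 (Rook) > $8.10 (Tessera) > $7.55 (Lumen) > …
Slot 1: Rook pays $8.10 × 700 = $5670.00
Slot 2: Tessera pays $7.55 × 690 = $5209.50
Total = $10879.50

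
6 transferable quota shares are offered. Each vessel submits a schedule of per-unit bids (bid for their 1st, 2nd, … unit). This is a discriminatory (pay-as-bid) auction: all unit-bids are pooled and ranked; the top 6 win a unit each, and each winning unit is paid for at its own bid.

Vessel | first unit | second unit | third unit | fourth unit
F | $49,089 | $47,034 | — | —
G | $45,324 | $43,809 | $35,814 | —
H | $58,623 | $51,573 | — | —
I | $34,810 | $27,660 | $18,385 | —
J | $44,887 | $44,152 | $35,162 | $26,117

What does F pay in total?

F pays $96,123

Merging the schedules and taking the best 6: 58,623 (H-1), 51,573 (H-2), 49,089 (F-1), 47,034 (F-2), 45,324 (G-1), 44,887 (J-1)
Next rejected bid: $44,152 (not a price — pay-as-bid).
F's winning unit-bids: 49,089 + 47,034 = $96,123.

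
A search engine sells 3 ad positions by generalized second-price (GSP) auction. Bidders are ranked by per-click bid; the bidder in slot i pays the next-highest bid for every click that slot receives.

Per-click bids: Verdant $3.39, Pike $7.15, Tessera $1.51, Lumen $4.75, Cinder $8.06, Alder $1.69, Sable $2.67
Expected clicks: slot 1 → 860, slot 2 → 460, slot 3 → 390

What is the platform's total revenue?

Per-click bids in order: $8.06 (Cinder) > $7.15 (Pike) > $4.75 (Lumen) > $3.39 (Verdant) > …
Slot 1: Cinder pays $7.15 × 860 = $6149.00
Slot 2: Pike pays $4.75 × 460 = $2185.00
Slot 3: Lumen pays $3.39 × 390 = $1322.10
Total = $9656.10

Total revenue: $9656.10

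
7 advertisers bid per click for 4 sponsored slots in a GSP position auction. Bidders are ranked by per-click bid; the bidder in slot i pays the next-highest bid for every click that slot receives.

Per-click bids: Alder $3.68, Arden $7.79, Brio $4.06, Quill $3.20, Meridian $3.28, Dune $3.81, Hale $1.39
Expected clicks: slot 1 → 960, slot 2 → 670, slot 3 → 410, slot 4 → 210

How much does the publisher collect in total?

Total revenue: $8647.90

Sorting advertisers: $7.79 (Arden) > $4.06 (Brio) > $3.81 (Dune) > $3.68 (Alder) > $3.28 (Meridian) > …
Slot 1: Arden pays $4.06 × 960 = $3897.60
Slot 2: Brio pays $3.81 × 670 = $2552.70
Slot 3: Dune pays $3.68 × 410 = $1508.80
Slot 4: Alder pays $3.28 × 210 = $688.80
Total = $8647.90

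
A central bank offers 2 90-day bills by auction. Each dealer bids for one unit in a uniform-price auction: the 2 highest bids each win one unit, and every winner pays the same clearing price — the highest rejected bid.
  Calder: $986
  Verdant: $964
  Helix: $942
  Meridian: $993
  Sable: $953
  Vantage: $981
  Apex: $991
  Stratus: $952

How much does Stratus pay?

Sorting: 993 (Meridian), 991 (Apex), 986 (Calder), 981 (Vantage), …
Winners (2 units): Meridian, Apex.
First losing bid is Calder's $986, which sets the uniform price.
Stratus does not win → pays $0.

Stratus pays $0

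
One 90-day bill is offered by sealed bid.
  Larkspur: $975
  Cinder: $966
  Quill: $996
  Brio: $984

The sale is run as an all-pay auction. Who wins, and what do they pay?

Quill pays $996

All-pay auction: the highest bidder wins the item, but every bidder pays their own bid.
Bids ranked: 996 (Quill) > 984 (Brio) > 975 (Larkspur) > 966 (Cinder)
Quill wins with the top bid; all bids are sunk regardless.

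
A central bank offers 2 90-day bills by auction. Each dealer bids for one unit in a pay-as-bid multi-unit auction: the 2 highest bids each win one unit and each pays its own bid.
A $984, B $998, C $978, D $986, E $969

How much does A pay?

Sorting: 998 (B), 986 (D), 984 (A), 978 (C), …
The 2 highest are B, D.
A does not win → $0.

A pays $0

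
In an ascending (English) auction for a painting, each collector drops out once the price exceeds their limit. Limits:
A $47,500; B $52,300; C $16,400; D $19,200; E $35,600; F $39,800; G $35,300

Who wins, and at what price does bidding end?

B wins at $47,500

Limits in order: 52,300 (B) > 47,500 (A) > 39,800 (F) > 35,600 (E) > 35,300 (G) > 19,200 (D) > …
Once the price passes $47,500, only B is left; the hammer falls at A's limit of $47,500.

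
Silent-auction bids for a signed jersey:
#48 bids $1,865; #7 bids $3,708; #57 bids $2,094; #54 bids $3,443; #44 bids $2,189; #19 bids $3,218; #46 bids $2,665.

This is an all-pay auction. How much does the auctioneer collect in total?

Sorting bids: 3,708 (#7) > 3,443 (#54) > 3,218 (#19) > 2,665 (#46) > 2,189 (#44) > 2,094 (#57) > …
Every bidder forfeits their bid regardless of winning.
Revenue = 1,865 + 3,708 + 2,094 + 3,443 + 2,189 + 3,218 + 2,665 = $19,182.

Total revenue: $19,182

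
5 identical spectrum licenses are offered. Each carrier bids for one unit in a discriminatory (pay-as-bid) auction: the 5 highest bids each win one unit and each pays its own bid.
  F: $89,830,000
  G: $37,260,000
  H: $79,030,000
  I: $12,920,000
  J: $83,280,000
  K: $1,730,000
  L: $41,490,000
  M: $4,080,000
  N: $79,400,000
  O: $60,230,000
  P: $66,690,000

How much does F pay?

F pays $89,830,000

Sorting: 89,830,000 (F), 83,280,000 (J), 79,400,000 (N), 79,030,000 (H), 66,690,000 (P), 60,230,000 (O), 41,490,000 (L), …
Top 5: F, J, N, H, P.
F wins → own bid $89,830,000.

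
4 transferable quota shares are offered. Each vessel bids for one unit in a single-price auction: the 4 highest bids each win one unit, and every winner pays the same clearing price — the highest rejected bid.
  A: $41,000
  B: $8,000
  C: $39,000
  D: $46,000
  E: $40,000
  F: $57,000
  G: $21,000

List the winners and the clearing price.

Ordering the bids: 57,000 (F), 46,000 (D), 41,000 (A), 40,000 (E), 39,000 (C), 21,000 (G), …
The 4 highest are F, D, A, E.
First losing bid is C's $39,000, which sets the uniform price.

F, D, A, E; each pays $39,000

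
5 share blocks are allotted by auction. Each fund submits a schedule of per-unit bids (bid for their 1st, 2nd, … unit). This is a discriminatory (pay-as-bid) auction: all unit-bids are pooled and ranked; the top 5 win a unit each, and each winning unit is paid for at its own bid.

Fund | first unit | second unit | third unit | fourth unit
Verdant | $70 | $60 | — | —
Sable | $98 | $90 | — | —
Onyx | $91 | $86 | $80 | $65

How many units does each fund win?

Pooled unit-bids ranked (top 5): 98 (Sable-1), 91 (Onyx-1), 90 (Sable-2), 86 (Onyx-2), 80 (Onyx-3)
Next rejected bid: $70 (not a price — pay-as-bid).
Allocation: Onyx 3, Sable 2.

Onyx 3, Sable 2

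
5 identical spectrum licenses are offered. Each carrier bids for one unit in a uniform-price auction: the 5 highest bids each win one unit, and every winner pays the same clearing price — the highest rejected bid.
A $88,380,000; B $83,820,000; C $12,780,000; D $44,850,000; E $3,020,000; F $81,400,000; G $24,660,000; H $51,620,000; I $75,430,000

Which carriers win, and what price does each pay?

A, B, F, I, H; each pays $44,850,000

Sorting: 88,380,000 (A), 83,820,000 (B), 81,400,000 (F), 75,430,000 (I), 51,620,000 (H), 44,850,000 (D), 24,660,000 (G), …
Winners (5 units): A, B, F, I, H.
First losing bid is D's $44,850,000, which sets the uniform price.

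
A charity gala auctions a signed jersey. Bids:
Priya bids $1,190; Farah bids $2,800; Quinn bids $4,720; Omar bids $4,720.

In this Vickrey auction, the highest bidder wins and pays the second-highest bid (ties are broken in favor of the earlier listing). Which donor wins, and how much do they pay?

Quinn pays $4,720

Bids ranked: 4,720 (Quinn) > 4,720 (Omar) > 2,800 (Farah) > 1,190 (Priya)
Tie at $4,720 → Quinn wins by tie-break.
Quinn is highest; pays the second-highest bid, $4,720.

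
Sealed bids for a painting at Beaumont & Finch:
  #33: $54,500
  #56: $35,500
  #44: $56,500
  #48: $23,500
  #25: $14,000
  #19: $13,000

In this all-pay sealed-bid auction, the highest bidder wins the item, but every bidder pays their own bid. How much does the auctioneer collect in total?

Rule: the highest bidder wins the item, but every bidder pays their own bid.
Sorting bids: 56,500 (#44) > 54,500 (#33) > 35,500 (#56) > 23,500 (#48) > 14,000 (#25) > 13,000 (#19)
#44 wins with the top bid; all bids are sunk regardless.
Every bidder forfeits their bid regardless of winning.
Revenue = 54,500 + 35,500 + 56,500 + 23,500 + 14,000 + 13,000 = $197,000.

Total revenue: $197,000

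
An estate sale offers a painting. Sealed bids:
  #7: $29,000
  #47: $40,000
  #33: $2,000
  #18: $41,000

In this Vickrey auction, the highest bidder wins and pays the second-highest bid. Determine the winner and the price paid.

#18 pays $40,000

Rule: the highest bidder wins and pays the second-highest bid.
Bids in order: 41,000 (#18) > 40,000 (#47) > 29,000 (#7) > 2,000 (#33)
#18 wins with the highest bid; price is set by the runner-up at $40,000.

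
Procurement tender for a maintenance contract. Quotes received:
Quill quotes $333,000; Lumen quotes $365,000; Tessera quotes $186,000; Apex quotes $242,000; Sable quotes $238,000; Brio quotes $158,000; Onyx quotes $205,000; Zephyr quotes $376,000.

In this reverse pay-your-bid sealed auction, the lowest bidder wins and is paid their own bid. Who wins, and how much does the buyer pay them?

Brio is paid $158,000

Reverse pay-your-bid sealed auction: the lowest bidder wins and is paid their own bid.
Sorting bids: 158,000 (Brio) < 186,000 (Tessera) < 205,000 (Onyx) < 238,000 (Sable) < 242,000 (Apex) < 333,000 (Quill) < …
First-price: Brio is paid what they bid, $158,000.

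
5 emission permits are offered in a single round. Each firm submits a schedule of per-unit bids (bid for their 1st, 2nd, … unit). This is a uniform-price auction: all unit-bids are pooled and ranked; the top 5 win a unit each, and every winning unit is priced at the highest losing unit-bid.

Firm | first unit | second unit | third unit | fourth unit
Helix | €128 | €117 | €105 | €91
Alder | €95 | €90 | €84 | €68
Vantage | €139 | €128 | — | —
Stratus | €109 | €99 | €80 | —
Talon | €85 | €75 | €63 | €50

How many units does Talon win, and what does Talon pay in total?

Talon: 0 units, pays €0

All unit-bids, highest first — top 5: 139 (Vantage-1), 128 (Helix-1), 128 (Vantage-2), 117 (Helix-2), 109 (Stratus-1)
First bid not allocated: €105.
Talon wins 0 unit(s) at €105 each.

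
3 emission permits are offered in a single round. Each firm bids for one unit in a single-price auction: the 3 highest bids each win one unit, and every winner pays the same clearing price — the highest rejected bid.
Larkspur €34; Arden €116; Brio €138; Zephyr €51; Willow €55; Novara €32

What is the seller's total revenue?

Total revenue: €153

Ordering the bids: 138 (Brio), 116 (Arden), 55 (Willow), 51 (Zephyr), 34 (Larkspur), …
Winners (3 units): Brio, Arden, Willow.
Clearing price = highest rejected bid = €51.
Total revenue = 3 × €51 = €153.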